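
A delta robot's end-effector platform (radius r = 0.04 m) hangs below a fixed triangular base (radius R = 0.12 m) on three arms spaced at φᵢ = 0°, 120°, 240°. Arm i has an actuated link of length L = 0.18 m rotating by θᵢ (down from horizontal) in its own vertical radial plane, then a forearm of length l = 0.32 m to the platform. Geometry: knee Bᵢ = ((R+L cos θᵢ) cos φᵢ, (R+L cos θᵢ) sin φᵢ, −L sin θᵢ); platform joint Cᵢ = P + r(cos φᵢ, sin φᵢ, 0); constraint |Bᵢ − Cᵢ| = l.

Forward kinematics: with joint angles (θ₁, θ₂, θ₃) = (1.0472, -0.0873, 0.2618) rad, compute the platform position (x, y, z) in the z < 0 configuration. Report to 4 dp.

(-0.1365, 0.0340, -0.2412)

arm 1 at φ=0.0°: e+L cos θ1 = 0.1700;  centre 1 = (0.1700, 0.0000, -0.1559)
centre 2 = (0.2593·cos120.0°, 0.2593·sin120.0°, 0.0157) = (-0.1297, 0.2246, 0.0157)
φ3=240.0°: virtual centre (-0.1269, -0.2199, -0.0466), radius l
subtract pairs → two planes through P
[-0.5993 0.4491 0.3432]·P = 0.0143;  [-0.5939 -0.4397 0.2186]·P = 0.0134
Cramer: x(z) = -0.0232+0.4697z;  y(z) = 0.0008-0.1373z
sphere 1 gives Az²+Bz+C=0 with A=1.2395, B=0.1300, C=-0.0408;  B²−4AC=0.2190;  roots -0.2412, 0.1363;  negative root z = -0.2412
x = -0.1365, y = 0.0340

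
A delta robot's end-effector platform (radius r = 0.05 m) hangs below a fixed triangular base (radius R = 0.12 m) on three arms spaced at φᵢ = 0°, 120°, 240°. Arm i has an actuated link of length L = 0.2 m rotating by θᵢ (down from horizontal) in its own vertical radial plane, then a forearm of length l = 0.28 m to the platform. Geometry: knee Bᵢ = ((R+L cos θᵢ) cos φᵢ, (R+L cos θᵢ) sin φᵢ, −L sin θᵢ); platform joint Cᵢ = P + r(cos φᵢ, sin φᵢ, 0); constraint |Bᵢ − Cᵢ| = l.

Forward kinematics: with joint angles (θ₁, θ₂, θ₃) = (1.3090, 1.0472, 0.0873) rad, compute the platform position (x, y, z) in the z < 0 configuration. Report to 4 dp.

(-0.1227, -0.1128, -0.2700)

φ1=0.0°: virtual centre (0.1218, 0.0000, -0.1932), radius l
O2 = (0.1700·cos120.0°, 0.1700·sin120.0°, -0.1732) = (-0.0850, 0.1472, -0.1732)
arm 3 at φ=240.0°: ρ3 = 0.2692;  O3 = (-0.1346, -0.2332, -0.0174)
subtract pairs → two planes through P
[-0.4135 0.2944 0.0400]·P = 0.0068;  [-0.5128 -0.4663 0.3515]·P = 0.0206
det = 0.3438;  x = -0.0268+0.3552z,  y = -0.0148+0.3632z
sphere 1 gives Az²+Bz+C=0 with A=1.2581, B=0.2701, C=-0.0188;  B²−4AC=0.1674;  roots -0.2700, 0.0553;  negative root z = -0.2700
x = -0.1227, y = -0.1128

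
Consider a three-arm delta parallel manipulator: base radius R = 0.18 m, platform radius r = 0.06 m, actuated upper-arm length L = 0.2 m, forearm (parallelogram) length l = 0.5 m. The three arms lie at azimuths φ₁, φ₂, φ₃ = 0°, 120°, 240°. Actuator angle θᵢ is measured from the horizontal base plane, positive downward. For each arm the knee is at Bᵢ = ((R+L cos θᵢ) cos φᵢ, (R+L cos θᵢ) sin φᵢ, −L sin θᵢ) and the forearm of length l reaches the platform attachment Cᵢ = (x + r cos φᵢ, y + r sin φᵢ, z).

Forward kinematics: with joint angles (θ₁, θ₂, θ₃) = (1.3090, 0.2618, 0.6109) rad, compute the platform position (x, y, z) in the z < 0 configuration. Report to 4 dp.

arm 1 at φ=0.0°: e+L cos θ1 = 0.1718;  O1 = (0.1718, 0.0000, -0.1932)
arm 2 at φ=120.0°: e+L cos θ2 = 0.3132;  O2 = (-0.1566, 0.2712, -0.0518)
φ3=240.0°: virtual centre (-0.1419, -0.2458, -0.1147), radius l
|O₂|²−|O₁|² = 0.0339;  |O₃|²−|O₁|² = 0.0269
plane₁₂: -0.6567x+0.5425y+0.2828z = 0.0339
Cramer: x(z) = -0.0472+0.3380z;  y(z) = 0.0055-0.1122z
sphere 1 gives Az²+Bz+C=0 with A=1.1269, B=0.2371, C=-0.1647;  B²−4AC=0.7987;  roots -0.5018, 0.2913;  negative root z = -0.5018
x = -0.2168, y = 0.0618

(-0.2168, 0.0618, -0.5018)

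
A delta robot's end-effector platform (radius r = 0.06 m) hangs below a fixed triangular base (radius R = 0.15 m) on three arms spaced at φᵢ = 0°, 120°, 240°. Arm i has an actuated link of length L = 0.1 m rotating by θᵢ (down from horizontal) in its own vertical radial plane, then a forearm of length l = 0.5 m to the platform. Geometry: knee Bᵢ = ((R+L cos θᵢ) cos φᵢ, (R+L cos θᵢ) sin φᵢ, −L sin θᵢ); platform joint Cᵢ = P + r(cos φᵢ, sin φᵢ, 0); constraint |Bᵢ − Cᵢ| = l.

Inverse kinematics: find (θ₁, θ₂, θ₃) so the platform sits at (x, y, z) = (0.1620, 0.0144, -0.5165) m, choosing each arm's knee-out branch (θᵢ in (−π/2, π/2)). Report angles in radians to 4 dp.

θ₁ = 0.1750, θ₂ = 1.0478, θ₃ = 1.1349

φ1=0.0° → target in arm frame (0.1620, 0.0144)
  A=-0.0720, B=-0.5165, C=(l²−L²−A²−y'²−z²)/(2L)=-0.1608
  γ=atan2(-0.5165,-0.0720)=-1.7093;  ψ=arccos(-0.3084)=1.8843;  θ1=γ+ψ≈0.1750
φ2=120.0° → target in arm frame (-0.0685, -0.1475)
  e−x'=0.1585;  (l²−L²−(e−x')²−y'²−z²)/2L = -0.3683
  γ=atan2(-0.5165,0.1585)=-1.2730;  ψ=arccos(-0.6817)=2.3208;  θ2=γ+ψ≈1.0478
rotate P by −φ3: (-0.0935, 0.1331, -0.5165)
  A cos θ + B sin θ = C:  0.1835·cos θ + -0.5165·sin θ = -0.3907
  γ=atan2(-0.5165,0.1835)=-1.2295;  ψ=arccos(-0.7129)=2.3644;  θ3=γ+ψ≈1.1349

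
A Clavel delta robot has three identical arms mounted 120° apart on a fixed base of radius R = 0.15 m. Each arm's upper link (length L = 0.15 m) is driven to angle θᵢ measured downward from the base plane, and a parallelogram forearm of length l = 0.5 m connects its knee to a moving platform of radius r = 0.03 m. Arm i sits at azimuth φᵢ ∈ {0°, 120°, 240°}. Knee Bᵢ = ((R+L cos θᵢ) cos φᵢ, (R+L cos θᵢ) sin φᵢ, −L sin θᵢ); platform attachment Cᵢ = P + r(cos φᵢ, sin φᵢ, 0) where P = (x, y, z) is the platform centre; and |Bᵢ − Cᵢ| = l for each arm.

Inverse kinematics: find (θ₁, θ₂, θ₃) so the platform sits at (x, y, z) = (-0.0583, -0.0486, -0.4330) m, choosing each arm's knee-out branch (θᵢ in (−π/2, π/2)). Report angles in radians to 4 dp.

θ₁ = 0.3489, θ₂ = 0.1743, θ₃ = -0.1744

φ1=0.0° → target in arm frame (-0.0583, -0.0486)
  A cos θ + B sin θ = C:  0.1783·cos θ + -0.4330·sin θ = 0.0195
  √(A²+B²)=0.4683;  θ1 = -1.1802+1.5291 ≈ 0.3489
φ2=120.0° → target in arm frame (-0.0129, 0.0748)
  A=0.1329, B=-0.4330, C=(l²−L²−A²−y'²−z²)/(2L)=0.0558
  √(A²+B²)=0.4529;  θ2 = -1.2729+1.4473 ≈ 0.1743
φ3=240.0° → target in arm frame (0.0712, -0.0262)
  A=0.0488, B=-0.4330, C=(l²−L²−A²−y'²−z²)/(2L)=0.1232
  √(A²+B²)=0.4357;  θ3 = -1.4587+1.2842 ≈ -0.1744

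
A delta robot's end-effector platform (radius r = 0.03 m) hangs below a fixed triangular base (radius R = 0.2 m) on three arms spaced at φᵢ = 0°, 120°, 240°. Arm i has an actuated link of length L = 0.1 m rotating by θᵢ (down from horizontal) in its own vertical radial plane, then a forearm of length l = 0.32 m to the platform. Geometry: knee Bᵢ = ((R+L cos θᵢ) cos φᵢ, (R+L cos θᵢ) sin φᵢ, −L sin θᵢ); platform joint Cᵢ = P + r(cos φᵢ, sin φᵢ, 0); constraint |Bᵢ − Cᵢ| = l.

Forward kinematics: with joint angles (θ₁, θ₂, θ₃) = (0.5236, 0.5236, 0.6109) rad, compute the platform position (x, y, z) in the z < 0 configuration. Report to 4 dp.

φ1=0.0°: virtual centre (0.2566, 0.0000, -0.0500), radius l
O2 = (0.2566·cos120.0°, 0.2566·sin120.0°, -0.0500) = (-0.1283, 0.2222, -0.0500)
arm 3 at φ=240.0°: (R−r)+L cos θ3 = 0.2519;  O3 = (-0.1260, -0.2182, -0.0574)
eliminate P² terms by subtracting sphere 1 from 2 and 3
[-0.7698 0.4444 0.0000]·P = 0.0000;  [-0.7651 -0.4363 -0.0147]·P = -0.0016
Cramer: x(z) = 0.0010-0.0097z;  y(z) = 0.0018-0.0168z
into |P−O₁|² = l²: 1.0004z² + 0.1049z + -0.0346 = 0;  Δ = 0.1494;  z = -0.2456 or 0.1408 → z<0 root = -0.2456
x = 0.0034, y = 0.0059

(0.0034, 0.0059, -0.2456)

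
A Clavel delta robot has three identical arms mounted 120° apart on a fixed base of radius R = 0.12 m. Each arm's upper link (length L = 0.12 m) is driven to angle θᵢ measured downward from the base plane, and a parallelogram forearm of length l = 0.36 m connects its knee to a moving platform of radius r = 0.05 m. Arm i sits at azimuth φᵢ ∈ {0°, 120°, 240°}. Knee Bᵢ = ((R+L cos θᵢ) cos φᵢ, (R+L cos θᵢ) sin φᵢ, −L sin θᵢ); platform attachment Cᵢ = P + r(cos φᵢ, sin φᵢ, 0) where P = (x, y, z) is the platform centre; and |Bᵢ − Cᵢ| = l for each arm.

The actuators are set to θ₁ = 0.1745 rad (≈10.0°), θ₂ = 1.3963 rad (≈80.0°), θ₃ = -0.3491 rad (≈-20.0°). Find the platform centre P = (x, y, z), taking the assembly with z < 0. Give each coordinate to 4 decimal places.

φ1=0.0°: virtual centre (0.1882, 0.0000, -0.0208), radius l
O2 = (0.0908·cos120.0°, 0.0908·sin120.0°, -0.1182) = (-0.0454, 0.0787, -0.1182)
arm 3 at φ=240.0°: (R−r)+L cos θ3 = 0.1828;  O3 = (-0.0914, -0.1583, 0.0410)
|O₂|²−|O₁|² = -0.0136;  |O₃|²−|O₁|² = -0.0008
[-0.4672 0.1573 -0.1947]·P = -0.0136;  [-0.5591 -0.3166 0.1238]·P = -0.0008
Cramer: x(z) = 0.0188-0.1787z;  y(z) = -0.0308+0.7067z
sphere 1 gives Az²+Bz+C=0 with A=1.5313, B=0.0587, C=-0.0995;  B²−4AC=0.6131;  roots -0.2748, 0.2365;  negative root z = -0.2748
x = 0.0679, y = -0.2250

(0.0679, -0.2250, -0.2748)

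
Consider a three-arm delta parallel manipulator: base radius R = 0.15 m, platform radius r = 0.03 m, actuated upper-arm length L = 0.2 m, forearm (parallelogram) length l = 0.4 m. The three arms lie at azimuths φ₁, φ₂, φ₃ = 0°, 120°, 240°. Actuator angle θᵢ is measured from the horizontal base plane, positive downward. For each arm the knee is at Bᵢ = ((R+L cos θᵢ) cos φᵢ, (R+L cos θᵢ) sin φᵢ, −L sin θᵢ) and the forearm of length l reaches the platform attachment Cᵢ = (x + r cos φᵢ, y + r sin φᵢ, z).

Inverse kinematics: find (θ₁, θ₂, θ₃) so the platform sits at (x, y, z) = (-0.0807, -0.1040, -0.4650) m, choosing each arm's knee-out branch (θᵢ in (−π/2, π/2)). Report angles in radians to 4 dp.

rotate P by −φ1: (-0.0807, -0.1040, -0.4650)
  A cos θ + B sin θ = C:  0.2007·cos θ + -0.4650·sin θ = -0.3683
  γ=atan2(-0.4650,0.2007)=-1.1633;  ψ=arccos(-0.7272)=2.3850;  θ1=γ+ψ≈1.2217
rotate P by −φ2: (-0.0497, 0.1219, -0.4650)
  A cos θ + B sin θ = C:  0.1697·cos θ + -0.4650·sin θ = -0.3497
  √(A²+B²)=0.4950;  θ2 = -1.2208+2.3553 ≈ 1.1345
rotate P by −φ3: (0.1304, -0.0179, -0.4650)
  e−x'=-0.0104;  (l²−L²−(e−x')²−y'²−z²)/2L = -0.2416
  √(A²+B²)=0.4651;  θ3 = -1.5932+2.1171 ≈ 0.5239

θ₁ = 1.2217, θ₂ = 1.1345, θ₃ = 0.5239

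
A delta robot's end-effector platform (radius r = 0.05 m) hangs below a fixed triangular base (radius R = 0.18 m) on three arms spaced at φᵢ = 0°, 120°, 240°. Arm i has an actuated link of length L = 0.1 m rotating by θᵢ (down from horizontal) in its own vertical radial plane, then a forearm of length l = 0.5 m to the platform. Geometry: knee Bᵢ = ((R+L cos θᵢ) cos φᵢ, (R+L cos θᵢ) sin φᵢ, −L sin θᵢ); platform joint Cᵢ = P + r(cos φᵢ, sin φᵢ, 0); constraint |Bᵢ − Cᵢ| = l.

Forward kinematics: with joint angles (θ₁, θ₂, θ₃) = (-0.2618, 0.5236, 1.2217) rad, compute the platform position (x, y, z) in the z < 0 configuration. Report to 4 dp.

centre 1 = (0.2266·cos0.0°, 0.2266·sin0.0°, 0.0259) = (0.2266, 0.0000, 0.0259)
centre 2 = (0.2166·cos120.0°, 0.2166·sin120.0°, -0.0500) = (-0.1083, 0.1876, -0.0500)
arm 3 at φ=240.0°: ρ3 = 0.1642;  centre 3 = (-0.0821, -0.1422, -0.0940)
subtract pairs → two planes through P
plane₁₂: -0.6698x+0.3752y+-0.1518z = -0.0026
Cramer: x(z) = 0.0162-0.3153z;  y(z) = 0.0219-0.1584z
quadratic in z: (1.1245)z²+(0.0740)z+(-0.2046)=0, √Δ=0.9621 → z ∈ {-0.4607, 0.3949}; z = -0.4607 (taking z<0)
x = 0.1614, y = 0.0949

(0.1614, 0.0949, -0.4607)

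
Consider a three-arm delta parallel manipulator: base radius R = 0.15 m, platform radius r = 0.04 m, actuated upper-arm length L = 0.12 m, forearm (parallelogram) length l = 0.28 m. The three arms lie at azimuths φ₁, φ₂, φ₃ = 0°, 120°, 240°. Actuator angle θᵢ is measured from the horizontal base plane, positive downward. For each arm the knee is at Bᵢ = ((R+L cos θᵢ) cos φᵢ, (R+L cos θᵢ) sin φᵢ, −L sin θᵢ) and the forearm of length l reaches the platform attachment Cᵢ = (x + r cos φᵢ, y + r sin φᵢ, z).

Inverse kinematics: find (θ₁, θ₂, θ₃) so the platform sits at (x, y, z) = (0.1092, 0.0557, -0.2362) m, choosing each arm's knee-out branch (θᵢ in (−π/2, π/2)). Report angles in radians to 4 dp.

arm 1 (φ=0.0°): x'=0.1092, y'=0.0557
  e−x'=0.0008;  (l²−L²−(e−x')²−y'²−z²)/2L = 0.0213
  √(A²+B²)=0.2362;  θ1 = -1.5674+1.4806 ≈ -0.0868
φ2=120.0° → target in arm frame (-0.0064, -0.1224)
  A cos θ + B sin θ = C:  0.1164·cos θ + -0.2362·sin θ = -0.0847
  θ2 = atan2(B,A) + arccos(C/0.2633) = 0.7851
rotate P by −φ3: (-0.1028, 0.0667, -0.2362)
  e−x'=0.2128;  (l²−L²−(e−x')²−y'²−z²)/2L = -0.1731
  γ=atan2(-0.2362,0.2128)=-0.8374;  ψ=arccos(-0.5444)=2.1465;  θ3=γ+ψ≈1.3091

θ₁ = -0.0868, θ₂ = 0.7851, θ₃ = 1.3091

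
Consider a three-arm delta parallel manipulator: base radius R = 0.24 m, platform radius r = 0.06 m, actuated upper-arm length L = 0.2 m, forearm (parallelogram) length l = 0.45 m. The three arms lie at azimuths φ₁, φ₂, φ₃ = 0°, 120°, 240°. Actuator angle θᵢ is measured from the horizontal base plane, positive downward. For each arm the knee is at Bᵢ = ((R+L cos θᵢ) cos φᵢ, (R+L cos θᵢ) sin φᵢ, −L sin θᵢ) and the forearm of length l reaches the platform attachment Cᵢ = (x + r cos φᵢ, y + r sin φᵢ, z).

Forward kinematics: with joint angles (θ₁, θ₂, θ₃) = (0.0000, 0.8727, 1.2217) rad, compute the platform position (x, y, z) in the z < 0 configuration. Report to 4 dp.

arm 1 at φ=0.0°: (R−r)+L cos θ1 = 0.3800;  O1 = (0.3800, 0.0000, 0.0000)
arm 2 at φ=120.0°: (R−r)+L cos θ2 = 0.3086;  O2 = (-0.1543, 0.2672, -0.1532)
O3 = (0.2484·cos240.0°, 0.2484·sin240.0°, -0.1879) = (-0.1242, -0.2151, -0.1879)
eliminate P² terms by subtracting sphere 1 from 2 and 3
linear system: -1.0686x+0.5344y = -0.0257−-0.3064z; -1.0084x+-0.4303y = -0.0474−-0.3759z
det = 0.9987;  x = 0.0364+-0.3332z,  y = 0.0247+-0.0928z
into |P−O₁|² = l²: 1.1196z² + 0.2243z + -0.0839 = 0;  Δ = 0.4258;  z = -0.3916 or 0.1912 → z<0 root = -0.3916
x = 0.1669, y = 0.0610

(0.1669, 0.0610, -0.3916)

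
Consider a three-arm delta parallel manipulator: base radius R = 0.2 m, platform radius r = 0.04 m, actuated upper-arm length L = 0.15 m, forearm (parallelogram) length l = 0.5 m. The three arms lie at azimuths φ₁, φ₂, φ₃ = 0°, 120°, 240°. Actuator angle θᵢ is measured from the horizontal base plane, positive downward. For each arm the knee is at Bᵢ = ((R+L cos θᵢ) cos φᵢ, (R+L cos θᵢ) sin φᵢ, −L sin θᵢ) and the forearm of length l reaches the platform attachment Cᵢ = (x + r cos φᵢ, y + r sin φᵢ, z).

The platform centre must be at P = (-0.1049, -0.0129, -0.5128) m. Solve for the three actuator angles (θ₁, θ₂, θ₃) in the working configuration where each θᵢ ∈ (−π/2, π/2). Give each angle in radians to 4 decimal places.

rotate P by −φ1: (-0.1049, -0.0129, -0.5128)
  e−x'=0.2649;  (l²−L²−(e−x')²−y'²−z²)/2L = -0.3527
  γ=atan2(-0.5128,0.2649)=-1.0940;  ψ=arccos(-0.6110)=2.2282;  θ1=γ+ψ≈1.1342
arm 2 (φ=120.0°): x'=0.0413, y'=0.0973
  A cos θ + B sin θ = C:  0.1187·cos θ + -0.5128·sin θ = -0.1968
  θ2 = atan2(B,A) + arccos(C/0.5264) = 0.6106
φ3=240.0° → target in arm frame (0.0636, -0.0844)
  A=0.0964, B=-0.5128, C=(l²−L²−A²−y'²−z²)/(2L)=-0.1729
  θ3 = atan2(B,A) + arccos(C/0.5218) = 0.5236

θ₁ = 1.1342, θ₂ = 0.6106, θ₃ = 0.5236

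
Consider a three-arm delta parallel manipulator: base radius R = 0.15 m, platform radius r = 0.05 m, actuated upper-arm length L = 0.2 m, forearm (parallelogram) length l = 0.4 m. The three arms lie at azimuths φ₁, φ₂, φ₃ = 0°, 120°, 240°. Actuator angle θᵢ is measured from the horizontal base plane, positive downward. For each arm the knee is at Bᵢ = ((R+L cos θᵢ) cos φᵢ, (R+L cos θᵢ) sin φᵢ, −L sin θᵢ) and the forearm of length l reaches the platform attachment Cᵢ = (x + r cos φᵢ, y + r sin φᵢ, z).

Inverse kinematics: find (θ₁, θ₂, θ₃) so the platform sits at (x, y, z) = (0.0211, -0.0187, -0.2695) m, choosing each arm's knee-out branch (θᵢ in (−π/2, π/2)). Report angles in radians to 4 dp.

φ1=0.0° → target in arm frame (0.0211, -0.0187)
  e−x'=0.0789;  (l²−L²−(e−x')²−y'²−z²)/2L = 0.1020
  θ1 = atan2(B,A) + arccos(C/0.2808) = -0.0869
rotate P by −φ2: (-0.0267, -0.0089, -0.2695)
  A=0.1267, B=-0.2695, C=(l²−L²−A²−y'²−z²)/(2L)=0.0781
  θ2 = atan2(B,A) + arccos(C/0.2978) = 0.1744
φ3=240.0° → target in arm frame (0.0056, 0.0276)
  A=0.0944, B=-0.2695, C=(l²−L²−A²−y'²−z²)/(2L)=0.0943
  θ3 = atan2(B,A) + arccos(C/0.2855) = 0.0004

θ₁ = -0.0869, θ₂ = 0.1744, θ₃ = 0.0004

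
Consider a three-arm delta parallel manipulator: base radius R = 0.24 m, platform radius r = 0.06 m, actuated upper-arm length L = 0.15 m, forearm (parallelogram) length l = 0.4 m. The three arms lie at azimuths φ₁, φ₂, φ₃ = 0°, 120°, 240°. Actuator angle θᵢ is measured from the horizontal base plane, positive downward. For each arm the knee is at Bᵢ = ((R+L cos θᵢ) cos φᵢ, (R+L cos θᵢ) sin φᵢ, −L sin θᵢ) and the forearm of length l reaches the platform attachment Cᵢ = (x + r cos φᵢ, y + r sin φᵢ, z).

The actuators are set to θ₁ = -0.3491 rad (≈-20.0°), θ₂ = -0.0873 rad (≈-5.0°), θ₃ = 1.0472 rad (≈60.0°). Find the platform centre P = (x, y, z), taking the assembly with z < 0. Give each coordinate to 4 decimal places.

centre 1 = (0.3210·cos0.0°, 0.3210·sin0.0°, 0.0513) = (0.3210, 0.0000, 0.0513)
centre 2 = (0.3294·cos120.0°, 0.3294·sin120.0°, 0.0131) = (-0.1647, 0.2853, 0.0131)
arm 3 at φ=240.0°: e+L cos θ3 = 0.2550;  centre 3 = (-0.1275, -0.2208, -0.1299)
subtract pairs → two planes through P
plane₁₂: -0.9713x+0.5706y+-0.0765z = 0.0031
Cramer: x(z) = 0.0130-0.2557z;  y(z) = 0.0274-0.3013z
into |P−centre ₁|² = l²: 1.1562z² + 0.0384z + -0.0618 = 0;  Δ = 0.2871;  z = -0.2483 or 0.2151 → z<0 root = -0.2483
x = 0.0765, y = 0.1022

(0.0765, 0.1022, -0.2483)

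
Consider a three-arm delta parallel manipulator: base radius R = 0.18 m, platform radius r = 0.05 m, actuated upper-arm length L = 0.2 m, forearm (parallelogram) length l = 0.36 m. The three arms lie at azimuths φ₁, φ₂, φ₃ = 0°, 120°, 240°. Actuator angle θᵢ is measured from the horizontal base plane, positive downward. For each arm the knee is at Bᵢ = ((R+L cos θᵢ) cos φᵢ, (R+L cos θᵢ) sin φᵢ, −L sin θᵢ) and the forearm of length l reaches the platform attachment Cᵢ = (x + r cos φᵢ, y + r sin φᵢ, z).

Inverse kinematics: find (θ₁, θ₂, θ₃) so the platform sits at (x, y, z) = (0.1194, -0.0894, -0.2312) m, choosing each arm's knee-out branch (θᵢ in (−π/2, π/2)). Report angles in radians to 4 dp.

rotate P by −φ1: (0.1194, -0.0894, -0.2312)
  A=0.0106, B=-0.2312, C=(l²−L²−A²−y'²−z²)/(2L)=0.0701
  γ=atan2(-0.2312,0.0106)=-1.5250;  ψ=arccos(0.3029)=1.2631;  θ1=γ+ψ≈-0.2619
rotate P by −φ2: (-0.1371, -0.0587, -0.2312)
  A=0.2671, B=-0.2312, C=(l²−L²−A²−y'²−z²)/(2L)=-0.0966
  √(A²+B²)=0.3533;  θ2 = -0.7134+1.8479 ≈ 1.1344
rotate P by −φ3: (0.0177, 0.1481, -0.2312)
  A cos θ + B sin θ = C:  0.1123·cos θ + -0.2312·sin θ = 0.0040
  γ=atan2(-0.2312,0.1123)=-1.1187;  ψ=arccos(0.0156)=1.5552;  θ3=γ+ψ≈0.4365

θ₁ = -0.2619, θ₂ = 1.1344, θ₃ = 0.4365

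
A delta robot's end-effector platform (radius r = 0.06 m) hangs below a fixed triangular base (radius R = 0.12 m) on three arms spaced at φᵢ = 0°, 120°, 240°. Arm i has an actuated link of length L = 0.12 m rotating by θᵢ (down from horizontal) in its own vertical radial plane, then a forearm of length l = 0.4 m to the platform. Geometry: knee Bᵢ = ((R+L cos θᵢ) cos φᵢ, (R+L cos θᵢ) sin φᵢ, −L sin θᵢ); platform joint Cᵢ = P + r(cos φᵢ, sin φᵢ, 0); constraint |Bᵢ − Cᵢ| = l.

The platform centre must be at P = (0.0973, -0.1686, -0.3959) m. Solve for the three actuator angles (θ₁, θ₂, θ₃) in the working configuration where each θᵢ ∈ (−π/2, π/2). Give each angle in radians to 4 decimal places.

θ₁ = 0.3496, θ₂ = 1.3094, θ₃ = 0.3493

φ1=0.0° → target in arm frame (0.0973, -0.1686)
  A=-0.0373, B=-0.3959, C=(l²−L²−A²−y'²−z²)/(2L)=-0.1706
  √(A²+B²)=0.3977;  θ1 = -1.6647+2.0143 ≈ 0.3496
rotate P by −φ2: (-0.1947, 0.0000, -0.3959)
  A=0.2547, B=-0.3959, C=(l²−L²−A²−y'²−z²)/(2L)=-0.3166
  √(A²+B²)=0.4707;  θ2 = -0.9992+2.3085 ≈ 1.3094
rotate P by −φ3: (0.0974, 0.1686, -0.3959)
  A=-0.0374, B=-0.3959, C=(l²−L²−A²−y'²−z²)/(2L)=-0.1706
  θ3 = atan2(B,A) + arccos(C/0.3977) = 0.3493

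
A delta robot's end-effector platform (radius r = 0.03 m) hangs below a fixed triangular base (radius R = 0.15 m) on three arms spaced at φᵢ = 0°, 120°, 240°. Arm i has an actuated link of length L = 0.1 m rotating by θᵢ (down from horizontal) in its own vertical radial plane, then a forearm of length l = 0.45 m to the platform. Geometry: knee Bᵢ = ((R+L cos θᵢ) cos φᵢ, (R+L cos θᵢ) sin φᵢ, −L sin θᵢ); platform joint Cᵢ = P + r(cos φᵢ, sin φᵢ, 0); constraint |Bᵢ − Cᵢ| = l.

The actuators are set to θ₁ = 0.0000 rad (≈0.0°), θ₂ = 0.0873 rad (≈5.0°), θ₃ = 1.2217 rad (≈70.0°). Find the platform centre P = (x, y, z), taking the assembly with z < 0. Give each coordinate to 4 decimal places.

(0.0922, 0.1409, -0.4078)

O1 = (0.2200·cos0.0°, 0.2200·sin0.0°, 0.0000) = (0.2200, 0.0000, 0.0000)
φ2=120.0°: virtual centre (-0.1098, 0.1902, -0.0087), radius l
arm 3 at φ=240.0°: (R−r)+L cos θ3 = 0.1542;  O3 = (-0.0771, -0.1335, -0.0940)
|O₂|²−|O₁|² = -0.0001;  |O₃|²−|O₁|² = -0.0158
linear system: -0.6596x+0.3804y = -0.0001−-0.0174z; -0.5942x+-0.2671y = -0.0158−-0.1879z
Cramer: x(z) = 0.0150-0.1893z;  y(z) = 0.0258-0.2825z
quadratic in z: (1.1156)z²+(0.0631)z+(-0.1598)=0, √Δ=0.8468 → z ∈ {-0.4078, 0.3513}; z = -0.4078 (taking z<0)
x = 0.0922, y = 0.1409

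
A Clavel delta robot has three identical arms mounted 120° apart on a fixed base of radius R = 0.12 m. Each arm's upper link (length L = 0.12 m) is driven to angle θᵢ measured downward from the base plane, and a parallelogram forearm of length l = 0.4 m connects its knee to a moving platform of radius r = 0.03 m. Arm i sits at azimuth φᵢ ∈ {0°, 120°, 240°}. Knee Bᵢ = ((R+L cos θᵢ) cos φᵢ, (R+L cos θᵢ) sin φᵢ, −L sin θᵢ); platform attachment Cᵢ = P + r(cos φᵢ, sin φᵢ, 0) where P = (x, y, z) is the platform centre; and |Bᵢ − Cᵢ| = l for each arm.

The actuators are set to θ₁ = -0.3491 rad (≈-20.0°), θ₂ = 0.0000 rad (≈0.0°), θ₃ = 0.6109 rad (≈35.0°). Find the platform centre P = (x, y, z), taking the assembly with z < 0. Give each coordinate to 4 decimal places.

(0.0869, 0.0751, -0.3344)

arm 1 at φ=0.0°: (R−r)+L cos θ1 = 0.2028;  centre 1 = (0.2028, 0.0000, 0.0410)
centre 2 = (0.2100·cos120.0°, 0.2100·sin120.0°, 0.0000) = (-0.1050, 0.1819, 0.0000)
arm 3 at φ=240.0°: (R−r)+L cos θ3 = 0.1883;  centre 3 = (-0.0941, -0.1631, -0.0688)
subtract pairs → two planes through P
plane₁₂: -0.6155x+0.3637y+-0.0821z = 0.0013
det = 0.4167;  x = 0.0013+-0.2561z,  y = 0.0057+-0.2076z
sphere 1 gives Az²+Bz+C=0 with A=1.1087, B=0.0187, C=-0.1177;  B²−4AC=0.5222;  roots -0.3344, 0.3175;  negative root z = -0.3344
x = 0.0869, y = 0.0751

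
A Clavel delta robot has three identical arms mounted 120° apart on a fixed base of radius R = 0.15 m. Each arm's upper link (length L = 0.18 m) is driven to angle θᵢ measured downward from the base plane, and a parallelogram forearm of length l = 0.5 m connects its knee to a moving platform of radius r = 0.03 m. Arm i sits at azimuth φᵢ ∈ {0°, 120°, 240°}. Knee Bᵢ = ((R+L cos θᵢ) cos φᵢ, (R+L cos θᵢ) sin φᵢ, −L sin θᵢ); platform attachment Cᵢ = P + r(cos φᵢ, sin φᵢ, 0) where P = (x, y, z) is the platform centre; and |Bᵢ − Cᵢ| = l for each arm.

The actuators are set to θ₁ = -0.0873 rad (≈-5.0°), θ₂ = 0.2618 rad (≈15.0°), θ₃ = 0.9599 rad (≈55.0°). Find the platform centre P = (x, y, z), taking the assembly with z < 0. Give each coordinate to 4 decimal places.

arm 1 at φ=0.0°: ρ1 = 0.2993;  S1 = (0.2993, 0.0000, 0.0157)
φ2=120.0°: virtual centre (-0.1469, 0.2545, -0.0466), radius l
φ3=240.0°: virtual centre (-0.1116, -0.1933, -0.1474), radius l
eliminate P² terms by subtracting sphere 1 from 2 and 3
linear system: -0.8925x+0.5090y = -0.0013−-0.1246z; -0.8219x+-0.3867y = -0.0183−-0.3263z
det = 0.7634;  x = 0.0128+-0.2806z,  y = 0.0199+-0.2473z
into |P−S₁|² = l²: 1.1399z² + 0.1195z + -0.1673 = 0;  Δ = 0.7771;  z = -0.4391 or 0.3342 → z<0 root = -0.4391
x = 0.1361, y = 0.1285

(0.1361, 0.1285, -0.4391)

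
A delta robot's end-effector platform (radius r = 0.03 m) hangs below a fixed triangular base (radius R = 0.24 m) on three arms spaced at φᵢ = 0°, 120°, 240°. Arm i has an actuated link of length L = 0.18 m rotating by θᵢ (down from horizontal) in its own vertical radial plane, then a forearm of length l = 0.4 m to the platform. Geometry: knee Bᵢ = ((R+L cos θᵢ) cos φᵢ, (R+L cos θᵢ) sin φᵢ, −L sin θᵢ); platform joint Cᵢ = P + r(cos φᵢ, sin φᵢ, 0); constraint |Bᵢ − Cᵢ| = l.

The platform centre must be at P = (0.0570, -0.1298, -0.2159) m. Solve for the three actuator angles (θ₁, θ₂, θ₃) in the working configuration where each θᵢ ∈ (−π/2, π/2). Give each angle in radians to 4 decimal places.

φ1=0.0° → target in arm frame (0.0570, -0.1298)
  A cos θ + B sin θ = C:  0.1530·cos θ + -0.2159·sin θ = 0.1131
  √(A²+B²)=0.2646;  θ1 = -0.9543+1.1290 ≈ 0.1747
φ2=120.0° → target in arm frame (-0.1409, 0.0155)
  e−x'=0.3509;  (l²−L²−(e−x')²−y'²−z²)/2L = -0.1178
  √(A²+B²)=0.4120;  θ2 = -0.5516+1.8606 ≈ 1.3091
rotate P by −φ3: (0.0839, 0.1143, -0.2159)
  A=0.1261, B=-0.2159, C=(l²−L²−A²−y'²−z²)/(2L)=0.1445
  θ3 = atan2(B,A) + arccos(C/0.2500) = -0.0878

θ₁ = 0.1747, θ₂ = 1.3091, θ₃ = -0.0878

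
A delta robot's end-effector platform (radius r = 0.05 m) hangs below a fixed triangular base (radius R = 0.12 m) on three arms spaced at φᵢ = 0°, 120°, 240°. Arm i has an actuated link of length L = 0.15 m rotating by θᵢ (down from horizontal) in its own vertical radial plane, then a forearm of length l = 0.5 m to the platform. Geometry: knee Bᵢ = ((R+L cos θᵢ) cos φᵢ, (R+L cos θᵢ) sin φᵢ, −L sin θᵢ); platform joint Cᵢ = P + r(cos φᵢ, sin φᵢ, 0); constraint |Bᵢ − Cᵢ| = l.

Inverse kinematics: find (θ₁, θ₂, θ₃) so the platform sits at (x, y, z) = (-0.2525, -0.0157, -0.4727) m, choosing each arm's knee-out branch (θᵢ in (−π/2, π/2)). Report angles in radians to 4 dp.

θ₁ = 1.2220, θ₂ = 0.2619, θ₃ = 0.1746

φ1=0.0° → target in arm frame (-0.2525, -0.0157)
  A=0.3225, B=-0.4727, C=(l²−L²−A²−y'²−z²)/(2L)=-0.3340
  √(A²+B²)=0.5722;  θ1 = -0.9721+2.1940 ≈ 1.2220
φ2=120.0° → target in arm frame (0.1127, 0.2265)
  A=-0.0427, B=-0.4727, C=(l²−L²−A²−y'²−z²)/(2L)=-0.1636
  γ=atan2(-0.4727,-0.0427)=-1.6608;  ψ=arccos(-0.3447)=1.9227;  θ2=γ+ψ≈0.2619
φ3=240.0° → target in arm frame (0.1398, -0.2108)
  e−x'=-0.0698;  (l²−L²−(e−x')²−y'²−z²)/2L = -0.1509
  √(A²+B²)=0.4778;  θ3 = -1.7175+1.8921 ≈ 0.1746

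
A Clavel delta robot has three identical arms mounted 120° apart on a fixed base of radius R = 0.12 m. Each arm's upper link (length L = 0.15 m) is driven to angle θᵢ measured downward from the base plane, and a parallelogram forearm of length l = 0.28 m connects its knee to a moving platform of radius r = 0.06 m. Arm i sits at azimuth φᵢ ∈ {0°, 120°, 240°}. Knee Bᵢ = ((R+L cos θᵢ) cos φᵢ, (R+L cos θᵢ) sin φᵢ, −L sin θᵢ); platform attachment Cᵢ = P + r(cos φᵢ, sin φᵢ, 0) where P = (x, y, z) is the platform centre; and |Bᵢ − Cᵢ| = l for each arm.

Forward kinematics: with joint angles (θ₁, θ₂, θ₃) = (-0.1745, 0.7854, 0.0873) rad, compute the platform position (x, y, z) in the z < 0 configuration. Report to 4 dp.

(0.0666, -0.0711, -0.2051)

centre 1 = (0.2077·cos0.0°, 0.2077·sin0.0°, 0.0260) = (0.2077, 0.0000, 0.0260)
centre 2 = (0.1661·cos120.0°, 0.1661·sin120.0°, -0.1061) = (-0.0830, 0.1438, -0.1061)
φ3=240.0°: virtual centre (-0.1047, -0.1814, -0.0131), radius l
|centre ₂|²−|centre ₁|² = -0.0050;  |centre ₃|²−|centre ₁|² = 0.0002
plane₁₂: -0.5815x+0.2876y+-0.2642z = -0.0050
det = 0.3907;  x = 0.0045+-0.3029z,  y = -0.0083+0.3061z
sphere 1 gives Az²+Bz+C=0 with A=1.1855, B=0.0660, C=-0.0363;  B²−4AC=0.1767;  roots -0.2051, 0.1495;  negative root z = -0.2051
x = 0.0666, y = -0.0711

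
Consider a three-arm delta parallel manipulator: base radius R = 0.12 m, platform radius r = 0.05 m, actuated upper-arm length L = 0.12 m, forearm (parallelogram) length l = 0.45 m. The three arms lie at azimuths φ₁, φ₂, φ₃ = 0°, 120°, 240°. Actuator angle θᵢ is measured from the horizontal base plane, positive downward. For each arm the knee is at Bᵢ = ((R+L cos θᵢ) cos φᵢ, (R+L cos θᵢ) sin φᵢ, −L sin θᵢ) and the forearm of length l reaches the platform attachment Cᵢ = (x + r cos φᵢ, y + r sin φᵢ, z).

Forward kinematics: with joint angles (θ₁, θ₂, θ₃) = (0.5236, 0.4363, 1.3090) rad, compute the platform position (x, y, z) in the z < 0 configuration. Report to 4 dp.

(0.0768, 0.1609, -0.4689)

φ1=0.0°: virtual centre (0.1739, 0.0000, -0.0600), radius l
φ2=120.0°: virtual centre (-0.0894, 0.1548, -0.0507), radius l
φ3=240.0°: virtual centre (-0.0505, -0.0875, -0.1159), radius l
subtract pairs → two planes through P
[-0.5266 0.3096 0.0186]·P = 0.0007;  [-0.4489 -0.1750 -0.1118]·P = -0.0102
det = 0.2312;  x = 0.0132+-0.1357z,  y = 0.0246+-0.2908z
quadratic in z: (1.1030)z²+(0.1494)z+(-0.1724)=0, √Δ=0.8850 → z ∈ {-0.4689, 0.3335}; z = -0.4689 (taking z<0)
x = 0.0768, y = 0.1609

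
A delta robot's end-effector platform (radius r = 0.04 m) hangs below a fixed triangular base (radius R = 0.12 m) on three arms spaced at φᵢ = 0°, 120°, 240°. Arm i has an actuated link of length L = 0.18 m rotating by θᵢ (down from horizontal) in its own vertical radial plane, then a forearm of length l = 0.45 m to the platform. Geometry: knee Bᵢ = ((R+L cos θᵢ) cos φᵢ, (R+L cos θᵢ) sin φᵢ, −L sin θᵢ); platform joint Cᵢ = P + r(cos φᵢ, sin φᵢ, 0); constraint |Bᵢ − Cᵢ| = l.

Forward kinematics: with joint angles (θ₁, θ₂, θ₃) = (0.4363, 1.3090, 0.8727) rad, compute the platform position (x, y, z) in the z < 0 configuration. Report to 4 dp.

φ1=0.0°: virtual centre (0.2431, 0.0000, -0.0761), radius l
φ2=120.0°: virtual centre (-0.0633, 0.1096, -0.1739), radius l
arm 3 at φ=240.0°: ρ3 = 0.1957;  O3 = (-0.0978, -0.1695, -0.1379)
|O₂|²−|O₁|² = -0.0186;  |O₃|²−|O₁|² = -0.0076
[-0.6129 0.2193 -0.1956]·P = -0.0186;  [-0.6820 -0.3390 -0.1237]·P = -0.0076
det = 0.3573;  x = 0.0224+-0.2615z,  y = -0.0226+0.1613z
sphere 1 gives Az²+Bz+C=0 with A=1.0944, B=0.2603, C=-0.1475;  B²−4AC=0.7133;  roots -0.5048, 0.2669;  negative root z = -0.5048
x = 0.1543, y = -0.1040

(0.1543, -0.1040, -0.5048)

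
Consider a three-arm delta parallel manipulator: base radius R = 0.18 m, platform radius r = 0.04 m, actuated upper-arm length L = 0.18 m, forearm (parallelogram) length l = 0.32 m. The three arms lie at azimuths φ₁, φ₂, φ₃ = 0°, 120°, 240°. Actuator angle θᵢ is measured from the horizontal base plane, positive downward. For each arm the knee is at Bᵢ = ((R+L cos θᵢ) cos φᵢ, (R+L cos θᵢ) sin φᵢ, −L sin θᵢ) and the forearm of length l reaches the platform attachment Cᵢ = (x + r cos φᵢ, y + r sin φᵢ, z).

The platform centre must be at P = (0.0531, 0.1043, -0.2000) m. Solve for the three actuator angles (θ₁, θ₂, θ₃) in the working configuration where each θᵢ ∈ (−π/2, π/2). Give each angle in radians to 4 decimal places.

θ₁ = 0.2620, θ₂ = 0.1740, θ₃ = 1.2217

rotate P by −φ1: (0.0531, 0.1043, -0.2000)
  A cos θ + B sin θ = C:  0.0869·cos θ + -0.2000·sin θ = 0.0321
  √(A²+B²)=0.2181;  θ1 = -1.1609+1.4229 ≈ 0.2620
rotate P by −φ2: (0.0638, -0.0981, -0.2000)
  A cos θ + B sin θ = C:  0.0762·cos θ + -0.2000·sin θ = 0.0404
  γ=atan2(-0.2000,0.0762)=-1.2067;  ψ=arccos(0.1890)=1.3807;  θ2=γ+ψ≈0.1740
rotate P by −φ3: (-0.1169, -0.0062, -0.2000)
  A cos θ + B sin θ = C:  0.2569·cos θ + -0.2000·sin θ = -0.1001
  θ3 = atan2(B,A) + arccos(C/0.3256) = 1.2217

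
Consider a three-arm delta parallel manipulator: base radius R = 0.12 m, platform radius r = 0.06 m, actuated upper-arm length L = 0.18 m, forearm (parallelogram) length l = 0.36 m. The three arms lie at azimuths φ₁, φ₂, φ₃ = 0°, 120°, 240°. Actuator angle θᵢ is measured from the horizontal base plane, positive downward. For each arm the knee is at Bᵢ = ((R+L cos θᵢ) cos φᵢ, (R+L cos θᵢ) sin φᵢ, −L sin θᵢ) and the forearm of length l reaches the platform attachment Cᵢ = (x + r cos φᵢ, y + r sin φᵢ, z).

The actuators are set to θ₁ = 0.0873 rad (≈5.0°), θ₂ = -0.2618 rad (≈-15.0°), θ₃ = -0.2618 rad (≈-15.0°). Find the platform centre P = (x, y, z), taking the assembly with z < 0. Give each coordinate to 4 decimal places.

(-0.0413, 0.0000, -0.2413)

φ1=0.0°: virtual centre (0.2393, 0.0000, -0.0157), radius l
O2 = (0.2339·cos120.0°, 0.2339·sin120.0°, 0.0466) = (-0.1169, 0.2025, 0.0466)
φ3=240.0°: virtual centre (-0.1169, -0.2025, 0.0466), radius l
|O₂|²−|O₁|² = -0.0007;  |O₃|²−|O₁|² = -0.0007
[-0.7125 0.4051 0.1246]·P = -0.0007;  [-0.7125 -0.4051 0.1246]·P = -0.0007
Cramer: x(z) = 0.0009+0.1748z;  y(z) = 0.0000-0.0000z
into |P−O₁|² = l²: 1.0306z² + -0.0520z + -0.0725 = 0;  Δ = 0.3016;  z = -0.2413 or 0.2917 → z<0 root = -0.2413
x = -0.0413, y = 0.0000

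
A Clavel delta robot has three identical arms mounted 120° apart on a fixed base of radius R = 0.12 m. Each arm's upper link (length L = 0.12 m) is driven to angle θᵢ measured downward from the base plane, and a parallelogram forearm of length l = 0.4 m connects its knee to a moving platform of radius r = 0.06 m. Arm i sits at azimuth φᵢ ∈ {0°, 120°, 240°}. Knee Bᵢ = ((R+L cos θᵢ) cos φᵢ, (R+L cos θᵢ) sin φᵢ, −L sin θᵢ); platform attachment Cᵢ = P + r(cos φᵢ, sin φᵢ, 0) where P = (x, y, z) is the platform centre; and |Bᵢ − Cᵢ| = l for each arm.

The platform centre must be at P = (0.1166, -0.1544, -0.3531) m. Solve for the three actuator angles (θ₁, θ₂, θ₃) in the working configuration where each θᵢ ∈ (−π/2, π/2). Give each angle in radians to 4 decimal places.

θ₁ = -0.0875, θ₂ = 1.0473, θ₃ = 0.0872

φ1=0.0° → target in arm frame (0.1166, -0.1544)
  e−x'=-0.0566;  (l²−L²−(e−x')²−y'²−z²)/2L = -0.0255
  γ=atan2(-0.3531,-0.0566)=-1.7297;  ψ=arccos(-0.0713)=1.6422;  θ1=γ+ψ≈-0.0875
arm 2 (φ=120.0°): x'=-0.1920, y'=-0.0238
  A cos θ + B sin θ = C:  0.2520·cos θ + -0.3531·sin θ = -0.1798
  γ=atan2(-0.3531,0.2520)=-0.9509;  ψ=arccos(-0.4145)=1.9982;  θ2=γ+ψ≈1.0473
φ3=240.0° → target in arm frame (0.0754, 0.1782)
  A cos θ + B sin θ = C:  -0.0154·cos θ + -0.3531·sin θ = -0.0461
  γ=atan2(-0.3531,-0.0154)=-1.6144;  ψ=arccos(-0.1304)=1.7016;  θ3=γ+ψ≈0.0872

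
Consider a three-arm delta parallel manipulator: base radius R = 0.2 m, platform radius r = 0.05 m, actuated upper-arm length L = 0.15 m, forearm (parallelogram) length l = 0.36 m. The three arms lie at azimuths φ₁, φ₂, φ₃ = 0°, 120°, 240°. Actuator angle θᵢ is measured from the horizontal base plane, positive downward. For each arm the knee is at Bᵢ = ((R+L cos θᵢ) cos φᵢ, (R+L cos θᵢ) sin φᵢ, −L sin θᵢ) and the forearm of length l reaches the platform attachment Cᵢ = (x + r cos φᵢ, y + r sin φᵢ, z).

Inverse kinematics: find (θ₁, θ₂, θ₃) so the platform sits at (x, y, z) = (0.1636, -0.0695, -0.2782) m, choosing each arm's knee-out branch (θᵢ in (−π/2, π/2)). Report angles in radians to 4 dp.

θ₁ = -0.3488, θ₂ = 1.3963, θ₃ = 0.8730

arm 1 (φ=0.0°): x'=0.1636, y'=-0.0695
  A cos θ + B sin θ = C:  -0.0136·cos θ + -0.2782·sin θ = 0.0823
  √(A²+B²)=0.2785;  θ1 = -1.6196+1.2708 ≈ -0.3488
arm 2 (φ=120.0°): x'=-0.1420, y'=-0.1069
  A=0.2920, B=-0.2782, C=(l²−L²−A²−y'²−z²)/(2L)=-0.2233
  γ=atan2(-0.2782,0.2920)=-0.7612;  ψ=arccos(-0.5537)=2.1575;  θ2=γ+ψ≈1.3963
φ3=240.0° → target in arm frame (-0.0216, 0.1764)
  e−x'=0.1716;  (l²−L²−(e−x')²−y'²−z²)/2L = -0.1029
  θ3 = atan2(B,A) + arccos(C/0.3269) = 0.8730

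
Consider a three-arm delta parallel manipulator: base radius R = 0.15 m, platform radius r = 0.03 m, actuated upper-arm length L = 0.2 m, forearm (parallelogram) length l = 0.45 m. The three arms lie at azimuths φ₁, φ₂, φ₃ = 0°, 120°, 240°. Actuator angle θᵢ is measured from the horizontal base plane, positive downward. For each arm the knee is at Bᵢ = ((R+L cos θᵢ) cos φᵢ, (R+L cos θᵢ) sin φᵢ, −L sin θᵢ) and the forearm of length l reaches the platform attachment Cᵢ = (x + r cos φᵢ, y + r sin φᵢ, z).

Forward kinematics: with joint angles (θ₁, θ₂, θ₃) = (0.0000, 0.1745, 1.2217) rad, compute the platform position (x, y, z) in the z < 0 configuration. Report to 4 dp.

S1 = (0.3200·cos0.0°, 0.3200·sin0.0°, 0.0000) = (0.3200, 0.0000, 0.0000)
arm 2 at φ=120.0°: e+L cos θ2 = 0.3170;  S2 = (-0.1585, 0.2745, -0.0347)
arm 3 at φ=240.0°: e+L cos θ3 = 0.1884;  S3 = (-0.0942, -0.1632, -0.1879)
subtract pairs → two planes through P
[-0.9570 0.5490 -0.0694]·P = -0.0007;  [-0.8284 -0.3263 -0.3759]·P = -0.0316
Cramer: x(z) = 0.0229-0.2986z;  y(z) = 0.0386-0.3939z
into |P−S₁|² = l²: 1.2443z² + 0.1470z + -0.1127 = 0;  Δ = 0.5828;  z = -0.3658 or 0.2477 → z<0 root = -0.3658
x = 0.1321, y = 0.1827

(0.1321, 0.1827, -0.3658)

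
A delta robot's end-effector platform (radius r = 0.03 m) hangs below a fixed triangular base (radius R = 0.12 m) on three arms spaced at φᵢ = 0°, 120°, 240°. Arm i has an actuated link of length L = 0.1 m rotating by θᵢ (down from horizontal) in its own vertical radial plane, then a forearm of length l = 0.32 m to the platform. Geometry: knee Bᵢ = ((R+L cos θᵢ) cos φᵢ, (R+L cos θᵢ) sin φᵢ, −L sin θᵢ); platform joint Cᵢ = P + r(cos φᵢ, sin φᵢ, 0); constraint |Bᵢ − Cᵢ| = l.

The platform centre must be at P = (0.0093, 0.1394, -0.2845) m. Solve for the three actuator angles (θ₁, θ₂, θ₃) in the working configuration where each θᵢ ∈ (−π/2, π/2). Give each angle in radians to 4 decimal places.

φ1=0.0° → target in arm frame (0.0093, 0.1394)
  A cos θ + B sin θ = C:  0.0807·cos θ + -0.2845·sin θ = -0.0724
  √(A²+B²)=0.2957;  θ1 = -1.2944+1.8182 ≈ 0.5238
φ2=120.0° → target in arm frame (0.1161, -0.0778)
  A=-0.0261, B=-0.2845, C=(l²−L²−A²−y'²−z²)/(2L)=0.0237
  θ2 = atan2(B,A) + arccos(C/0.2857) = -0.1743
arm 3 (φ=240.0°): x'=-0.1254, y'=-0.0616
  A=0.2154, B=-0.2845, C=(l²−L²−A²−y'²−z²)/(2L)=-0.1936
  √(A²+B²)=0.3568;  θ3 = -0.9228+2.1444 ≈ 1.2216

θ₁ = 0.5238, θ₂ = -0.1743, θ₃ = 1.2216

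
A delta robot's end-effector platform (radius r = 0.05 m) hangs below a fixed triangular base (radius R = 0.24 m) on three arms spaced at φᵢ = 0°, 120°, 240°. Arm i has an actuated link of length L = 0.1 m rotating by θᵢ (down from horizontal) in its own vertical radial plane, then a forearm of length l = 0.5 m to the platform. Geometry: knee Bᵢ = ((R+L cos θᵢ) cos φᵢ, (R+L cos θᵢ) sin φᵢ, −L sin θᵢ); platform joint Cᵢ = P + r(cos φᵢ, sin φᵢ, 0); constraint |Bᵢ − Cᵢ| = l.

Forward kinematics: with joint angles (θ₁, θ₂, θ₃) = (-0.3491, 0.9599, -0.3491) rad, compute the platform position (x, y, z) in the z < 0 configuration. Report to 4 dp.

(0.0687, -0.1191, -0.4011)

φ1=0.0°: virtual centre (0.2840, 0.0000, 0.0342), radius l
φ2=120.0°: virtual centre (-0.1237, 0.2142, -0.0819), radius l
φ3=240.0°: virtual centre (-0.1420, -0.2459, 0.0342), radius l
subtract pairs → two planes through P
plane₁₂: -0.8153x+0.4284y+-0.2322z = -0.0139
Cramer: x(z) = 0.0089-0.1491z;  y(z) = -0.0155+0.2583z
into |P−O₁|² = l²: 1.0889z² + 0.0056z + -0.1729 = 0;  Δ = 0.7533;  z = -0.4011 or 0.3959 → z<0 root = -0.4011
x = 0.0687, y = -0.1191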